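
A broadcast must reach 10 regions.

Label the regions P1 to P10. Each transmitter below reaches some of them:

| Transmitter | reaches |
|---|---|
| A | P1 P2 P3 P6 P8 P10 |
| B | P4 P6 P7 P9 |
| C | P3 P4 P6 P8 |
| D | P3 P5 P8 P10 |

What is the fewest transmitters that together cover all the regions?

3

Take {A, B, D}. Their union is {P1, P2, P3, P4, P5, P6, P7, P8, P9, P10}, which is all 10 regions.
Only A contains P1, so A is forced; the remaining 4 regions need at least 2 more transmitters (each remaining transmitter adds at most 3) — so at least 3 transmitters are needed, and 3 is optimal.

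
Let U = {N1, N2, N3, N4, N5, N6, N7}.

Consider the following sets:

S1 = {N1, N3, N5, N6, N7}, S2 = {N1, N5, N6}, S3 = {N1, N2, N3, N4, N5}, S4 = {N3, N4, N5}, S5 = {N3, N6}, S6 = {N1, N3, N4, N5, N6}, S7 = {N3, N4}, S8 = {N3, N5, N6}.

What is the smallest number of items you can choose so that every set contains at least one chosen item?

H = {N3, N6} meets every set (each contains at least one member of H), and |H| = 2.
The sets S2, S7 are pairwise disjoint, so any hitting set needs a separate item for each — at least 2. Hence 2 is optimal.

2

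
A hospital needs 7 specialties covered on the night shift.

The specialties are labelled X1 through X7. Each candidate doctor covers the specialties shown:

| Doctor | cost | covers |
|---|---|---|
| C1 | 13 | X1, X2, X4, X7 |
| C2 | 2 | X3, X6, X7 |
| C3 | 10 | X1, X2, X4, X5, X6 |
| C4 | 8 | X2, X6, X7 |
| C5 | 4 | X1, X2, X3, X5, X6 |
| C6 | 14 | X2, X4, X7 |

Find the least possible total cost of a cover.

12

C2, C3 together cover every specialty (C2 ∪ C3 = {X1, X2, X3, X4, X5, X6, X7}); total cost 2 + 10 = 12.
The greedy pick C2, C5, C3 costs 16; no covering selection beats 12.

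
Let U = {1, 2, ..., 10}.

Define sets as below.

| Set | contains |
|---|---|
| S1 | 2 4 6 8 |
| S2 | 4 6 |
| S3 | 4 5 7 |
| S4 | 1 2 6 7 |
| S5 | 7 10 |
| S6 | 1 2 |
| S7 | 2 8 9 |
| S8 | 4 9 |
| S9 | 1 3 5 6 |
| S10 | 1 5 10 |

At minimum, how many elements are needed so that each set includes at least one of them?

Take H = {2, 3, 4, 10}. Each listed set contains at least one of these, so H is a hitting set of size 4.
No choice of 3 elements meets every set, so 4 is the minimum.

4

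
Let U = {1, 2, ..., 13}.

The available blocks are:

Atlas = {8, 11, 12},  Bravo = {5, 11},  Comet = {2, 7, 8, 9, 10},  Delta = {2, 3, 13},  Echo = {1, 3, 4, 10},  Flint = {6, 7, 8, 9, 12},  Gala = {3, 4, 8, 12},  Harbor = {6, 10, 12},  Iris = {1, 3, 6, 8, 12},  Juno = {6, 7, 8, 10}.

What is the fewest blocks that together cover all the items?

4

Bravo, Delta, Echo, and Flint cover everything between them: the union {1, 2, 3, 4, 5, 6, 7, 8, 9, 10, 11, 12, 13} is all of U.
Only Bravo contains 5, so Bravo is forced; the remaining 11 items need at least 3 more blocks (each remaining block adds at most 5) — so at least 4 blocks are needed, and 4 is optimal.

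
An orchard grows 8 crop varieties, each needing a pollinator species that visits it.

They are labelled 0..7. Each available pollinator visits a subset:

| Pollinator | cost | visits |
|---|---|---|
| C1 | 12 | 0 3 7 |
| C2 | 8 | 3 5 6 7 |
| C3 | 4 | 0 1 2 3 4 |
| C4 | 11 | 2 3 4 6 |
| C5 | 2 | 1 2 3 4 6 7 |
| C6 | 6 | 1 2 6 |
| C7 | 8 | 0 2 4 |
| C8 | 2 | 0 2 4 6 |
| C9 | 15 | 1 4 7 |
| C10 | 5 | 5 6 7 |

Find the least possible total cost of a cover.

C3, C10 together cover every variety (C3 ∪ C10 = {0, 1, 2, 3, 4, 5, 6, 7}); total cost 4 + 5 = 9.
No covering selection has total cost below 9.

9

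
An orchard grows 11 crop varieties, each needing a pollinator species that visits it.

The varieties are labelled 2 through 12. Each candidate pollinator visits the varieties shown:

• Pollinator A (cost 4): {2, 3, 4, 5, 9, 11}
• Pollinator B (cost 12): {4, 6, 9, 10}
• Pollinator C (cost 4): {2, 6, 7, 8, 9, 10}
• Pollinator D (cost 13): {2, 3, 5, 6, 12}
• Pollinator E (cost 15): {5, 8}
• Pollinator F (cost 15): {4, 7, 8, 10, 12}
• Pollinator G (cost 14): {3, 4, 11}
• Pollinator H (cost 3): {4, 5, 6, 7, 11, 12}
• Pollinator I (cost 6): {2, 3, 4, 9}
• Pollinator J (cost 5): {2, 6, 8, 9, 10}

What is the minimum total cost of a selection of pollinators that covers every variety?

11

A, C, H together cover every variety (A ∪ C ∪ H = {2, 3, 4, 5, 6, 7, 8, 9, 10, 11, 12}); total cost 4 + 4 + 3 = 11.
No covering selection has total cost below 11.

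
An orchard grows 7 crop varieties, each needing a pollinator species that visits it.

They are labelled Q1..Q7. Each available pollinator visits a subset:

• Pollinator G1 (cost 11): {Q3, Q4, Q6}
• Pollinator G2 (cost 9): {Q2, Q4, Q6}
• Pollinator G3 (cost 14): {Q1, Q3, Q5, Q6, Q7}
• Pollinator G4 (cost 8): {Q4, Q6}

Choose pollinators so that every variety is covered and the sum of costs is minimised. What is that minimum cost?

23

G2, G3 together cover every variety (G2 ∪ G3 = {Q1, Q2, Q3, Q4, Q5, Q6, Q7}); total cost 9 + 14 = 23.
No covering selection has total cost below 23.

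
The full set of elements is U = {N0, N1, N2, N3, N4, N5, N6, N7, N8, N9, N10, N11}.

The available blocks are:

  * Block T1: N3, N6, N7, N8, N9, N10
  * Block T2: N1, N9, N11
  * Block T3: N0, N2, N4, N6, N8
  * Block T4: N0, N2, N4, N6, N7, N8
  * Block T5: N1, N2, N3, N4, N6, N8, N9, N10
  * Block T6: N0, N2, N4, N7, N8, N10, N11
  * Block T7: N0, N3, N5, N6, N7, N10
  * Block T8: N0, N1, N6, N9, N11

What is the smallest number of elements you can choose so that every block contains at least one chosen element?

2

The 2 elements {N6, N11} hit every block.
The blocks T2, T3 are pairwise disjoint, so any hitting set needs a separate element for each — at least 2. Hence 2 is optimal.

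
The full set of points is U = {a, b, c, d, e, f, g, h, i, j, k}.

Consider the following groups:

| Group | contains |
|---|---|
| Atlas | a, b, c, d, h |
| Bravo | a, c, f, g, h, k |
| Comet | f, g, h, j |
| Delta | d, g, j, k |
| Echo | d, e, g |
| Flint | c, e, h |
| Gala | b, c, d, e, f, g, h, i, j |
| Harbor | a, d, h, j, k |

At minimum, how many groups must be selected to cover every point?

2

Take {Bravo, Gala}. Their union is {a, b, c, d, e, f, g, h, i, j, k}, which is all 11 points.
No single group has all 11 points (the largest, Gala, has 9), so 2 is optimal.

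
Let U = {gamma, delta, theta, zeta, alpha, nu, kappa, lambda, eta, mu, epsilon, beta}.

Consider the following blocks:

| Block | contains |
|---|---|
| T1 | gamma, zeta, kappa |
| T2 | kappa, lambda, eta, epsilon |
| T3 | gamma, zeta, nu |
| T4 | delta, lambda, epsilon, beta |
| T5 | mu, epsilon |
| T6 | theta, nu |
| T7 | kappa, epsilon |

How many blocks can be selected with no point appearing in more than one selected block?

3

T1, T5, T6 are pairwise disjoint (T1={gamma,zeta,kappa}; T5={mu,epsilon}; T6={theta,nu}).
Every remaining block overlaps one of these, and no 4 of the listed blocks are pairwise disjoint, so 3 is the maximum.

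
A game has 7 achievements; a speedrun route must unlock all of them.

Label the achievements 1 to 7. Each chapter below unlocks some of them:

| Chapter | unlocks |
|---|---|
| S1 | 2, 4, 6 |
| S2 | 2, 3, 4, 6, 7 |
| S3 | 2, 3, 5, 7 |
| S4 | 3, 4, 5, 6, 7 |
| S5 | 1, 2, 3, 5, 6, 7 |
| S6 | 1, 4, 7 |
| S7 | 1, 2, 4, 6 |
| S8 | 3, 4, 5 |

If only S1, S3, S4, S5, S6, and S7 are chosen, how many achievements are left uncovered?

0

Union of S1, S3, S4, S5, S6, S7 = {1, 2, 3, 4, 5, 6, 7} — that's every achievement, so 0 are uncovered.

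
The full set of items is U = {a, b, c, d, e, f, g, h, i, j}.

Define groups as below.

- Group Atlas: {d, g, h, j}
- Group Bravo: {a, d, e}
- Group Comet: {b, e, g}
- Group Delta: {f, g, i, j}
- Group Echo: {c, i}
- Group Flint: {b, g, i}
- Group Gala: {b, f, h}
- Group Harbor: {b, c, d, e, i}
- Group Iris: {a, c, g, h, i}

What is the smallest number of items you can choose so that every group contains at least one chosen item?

3

The 3 items {e, h, i} hit every group.
The groups Bravo, Echo, Gala are pairwise disjoint, so any hitting set needs a separate item for each — at least 3. Hence 3 is optimal.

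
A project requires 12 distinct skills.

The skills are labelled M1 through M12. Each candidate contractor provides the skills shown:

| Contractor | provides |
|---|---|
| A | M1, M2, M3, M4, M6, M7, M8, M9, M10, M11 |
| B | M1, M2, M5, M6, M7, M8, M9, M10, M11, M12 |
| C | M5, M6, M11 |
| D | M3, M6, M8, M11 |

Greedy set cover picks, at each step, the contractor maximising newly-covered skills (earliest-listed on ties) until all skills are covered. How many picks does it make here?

Greedy: pick A (covers 10 new) → pick B (covers 2 new). Total picks: 2.

2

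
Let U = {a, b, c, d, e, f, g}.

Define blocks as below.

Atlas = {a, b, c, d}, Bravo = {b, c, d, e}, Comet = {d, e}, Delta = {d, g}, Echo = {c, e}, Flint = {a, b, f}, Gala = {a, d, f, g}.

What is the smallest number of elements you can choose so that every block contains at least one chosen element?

3

The 3 elements {a, c, d} hit every block.
The blocks Delta, Echo, Flint are pairwise disjoint, so any hitting set needs a separate element for each — at least 3. Hence 3 is optimal.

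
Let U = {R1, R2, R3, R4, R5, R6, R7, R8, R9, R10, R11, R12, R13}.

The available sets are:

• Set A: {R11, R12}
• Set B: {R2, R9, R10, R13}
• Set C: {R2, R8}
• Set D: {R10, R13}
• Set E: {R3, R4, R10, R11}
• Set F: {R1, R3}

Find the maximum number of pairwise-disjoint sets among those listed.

A, C, D, F are pairwise disjoint (A={R11,R12}; C={R2,R8}; D={R10,R13}; F={R1,R3}).
Every remaining set overlaps one of these, and no 5 of the listed sets are pairwise disjoint, so 4 is the maximum.

4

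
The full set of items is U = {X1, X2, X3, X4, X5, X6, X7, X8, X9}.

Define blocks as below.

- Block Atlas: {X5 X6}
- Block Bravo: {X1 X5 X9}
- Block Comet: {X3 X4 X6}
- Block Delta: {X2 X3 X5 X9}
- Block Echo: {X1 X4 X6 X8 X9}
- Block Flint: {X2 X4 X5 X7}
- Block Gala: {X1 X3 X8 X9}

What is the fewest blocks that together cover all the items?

Take {Delta, Echo, Flint}. Their union is {X1, X2, X3, X4, X5, X6, X7, X8, X9}, which is all 9 items.
Only Flint contains X7, so Flint is forced; the remaining 5 items need at least 2 more blocks (each remaining block adds at most 4) — so at least 3 blocks are needed, and 3 is optimal.

3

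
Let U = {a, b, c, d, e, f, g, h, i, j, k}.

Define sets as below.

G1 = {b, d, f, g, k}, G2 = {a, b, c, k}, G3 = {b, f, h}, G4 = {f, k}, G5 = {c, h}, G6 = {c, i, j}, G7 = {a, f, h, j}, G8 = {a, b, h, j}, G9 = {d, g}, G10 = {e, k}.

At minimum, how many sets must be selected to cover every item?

Take {G1, G6, G8, G10}. Their union is {a, b, c, d, e, f, g, h, i, j, k}, which is all 11 items.
Only G10 contains e, so G10 is forced; the remaining 9 items need at least 3 more sets (each remaining set adds at most 4) — so at least 4 sets are needed, and 4 is optimal.

4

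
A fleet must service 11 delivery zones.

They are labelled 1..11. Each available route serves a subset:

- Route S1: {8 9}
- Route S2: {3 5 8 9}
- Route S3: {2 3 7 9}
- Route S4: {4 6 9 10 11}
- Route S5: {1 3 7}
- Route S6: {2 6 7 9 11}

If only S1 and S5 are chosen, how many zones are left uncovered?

6

Union of S1, S5 = {1, 3, 7, 8, 9}.
Not covered: 2, 4, 5, 6, 10, 11 — 6 zones.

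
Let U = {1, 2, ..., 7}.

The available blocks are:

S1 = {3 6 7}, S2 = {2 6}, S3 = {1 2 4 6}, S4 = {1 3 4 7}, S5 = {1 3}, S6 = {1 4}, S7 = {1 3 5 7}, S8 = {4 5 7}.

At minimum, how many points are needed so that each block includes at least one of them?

The 3 points {2, 3, 4} hit every block.
The blocks S2, S5, S8 are pairwise disjoint, so any hitting set needs a separate point for each — at least 3. Hence 3 is optimal.

3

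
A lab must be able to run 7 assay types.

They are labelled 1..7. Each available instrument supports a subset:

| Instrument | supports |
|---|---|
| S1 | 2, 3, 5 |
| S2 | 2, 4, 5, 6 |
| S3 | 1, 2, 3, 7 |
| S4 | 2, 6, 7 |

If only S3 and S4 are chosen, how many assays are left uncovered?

2

Union of S3, S4 = {1, 2, 3, 6, 7}.
Not covered: 4, 5 — 2 assays.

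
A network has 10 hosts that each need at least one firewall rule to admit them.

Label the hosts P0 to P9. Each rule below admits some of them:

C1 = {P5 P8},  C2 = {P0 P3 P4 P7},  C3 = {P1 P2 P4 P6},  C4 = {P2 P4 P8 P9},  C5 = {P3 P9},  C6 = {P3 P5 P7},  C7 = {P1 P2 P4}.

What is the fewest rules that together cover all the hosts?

C2 and C3 and C4 and C6 together: C2 ∪ C3 ∪ C4 ∪ C6 = {P0, P1, P2, P3, P4, P5, P6, P7, P8, P9} — every host is covered.
No 3 of the 7 rules cover everything (all 35 combinations miss at least one host), so 4 is optimal.

4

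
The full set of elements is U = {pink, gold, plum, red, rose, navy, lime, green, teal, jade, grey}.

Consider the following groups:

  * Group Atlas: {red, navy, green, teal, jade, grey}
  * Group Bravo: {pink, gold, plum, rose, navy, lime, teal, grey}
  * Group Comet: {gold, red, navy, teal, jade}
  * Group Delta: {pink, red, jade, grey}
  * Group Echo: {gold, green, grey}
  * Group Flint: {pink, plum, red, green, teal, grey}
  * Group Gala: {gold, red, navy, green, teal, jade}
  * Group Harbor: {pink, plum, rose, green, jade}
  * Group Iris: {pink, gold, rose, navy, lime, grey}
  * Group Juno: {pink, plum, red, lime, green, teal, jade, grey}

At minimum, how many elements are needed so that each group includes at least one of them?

2

The 2 elements {jade, grey} hit every group.
No single element lies in every group, so at least 2 are needed and 2 is optimal.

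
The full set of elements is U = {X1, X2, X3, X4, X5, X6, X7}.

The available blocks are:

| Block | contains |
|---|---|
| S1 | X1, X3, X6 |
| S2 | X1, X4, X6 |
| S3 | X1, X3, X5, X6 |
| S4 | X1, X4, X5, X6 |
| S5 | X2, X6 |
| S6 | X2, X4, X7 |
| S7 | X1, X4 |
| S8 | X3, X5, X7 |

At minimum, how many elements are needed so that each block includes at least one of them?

H = {X1, X2, X7} meets every block (each contains at least one member of H), and |H| = 3.
The blocks S5, S7, S8 are pairwise disjoint, so any hitting set needs a separate element for each — at least 3. Hence 3 is optimal.

3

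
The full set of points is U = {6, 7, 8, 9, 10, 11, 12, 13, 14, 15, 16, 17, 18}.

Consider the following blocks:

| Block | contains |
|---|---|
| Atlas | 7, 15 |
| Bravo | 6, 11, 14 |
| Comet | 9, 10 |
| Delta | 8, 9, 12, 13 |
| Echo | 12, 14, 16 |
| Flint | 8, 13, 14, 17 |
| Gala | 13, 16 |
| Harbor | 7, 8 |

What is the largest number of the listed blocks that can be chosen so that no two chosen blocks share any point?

4

Bravo, Comet, Gala, Harbor are pairwise disjoint (Bravo={6,11,14}; Comet={9,10}; Gala={13,16}; Harbor={7,8}).
Every remaining block overlaps one of these, and no 5 of the listed blocks are pairwise disjoint, so 4 is the maximum.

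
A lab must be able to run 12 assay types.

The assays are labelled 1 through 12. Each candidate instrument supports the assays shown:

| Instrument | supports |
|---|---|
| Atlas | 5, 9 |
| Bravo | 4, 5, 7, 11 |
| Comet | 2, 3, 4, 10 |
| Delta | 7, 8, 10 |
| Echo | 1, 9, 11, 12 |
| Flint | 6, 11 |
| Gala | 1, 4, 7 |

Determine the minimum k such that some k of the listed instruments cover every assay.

Atlas and Comet and Delta and Echo and Flint together: Atlas ∪ Comet ∪ Delta ∪ Echo ∪ Flint = {1, 2, 3, 4, 5, 6, 7, 8, 9, 10, 11, 12} — every assay is covered.
No 4 of the 7 instruments cover everything (all 35 combinations miss at least one assay), so 5 is optimal.

5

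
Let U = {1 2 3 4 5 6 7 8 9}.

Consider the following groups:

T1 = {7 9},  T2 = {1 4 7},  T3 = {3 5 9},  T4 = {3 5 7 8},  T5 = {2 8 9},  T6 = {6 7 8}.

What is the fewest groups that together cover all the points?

Take {T2, T3, T5, T6}. Their union is {1, 2, 3, 4, 5, 6, 7, 8, 9}, which is all 9 points.
No 3 of the 6 groups cover everything (all 20 combinations miss at least one point), so 4 is optimal.

4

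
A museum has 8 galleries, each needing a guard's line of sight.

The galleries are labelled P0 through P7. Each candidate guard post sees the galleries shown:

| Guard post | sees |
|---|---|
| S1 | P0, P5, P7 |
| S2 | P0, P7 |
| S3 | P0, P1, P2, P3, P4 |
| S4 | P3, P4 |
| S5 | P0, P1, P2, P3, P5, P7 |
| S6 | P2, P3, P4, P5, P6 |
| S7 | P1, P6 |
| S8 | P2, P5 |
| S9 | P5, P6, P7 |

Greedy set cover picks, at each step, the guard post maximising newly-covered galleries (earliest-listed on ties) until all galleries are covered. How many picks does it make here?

2

Greedy: pick S5 (covers 6 new) → pick S6 (covers 2 new). Total picks: 2.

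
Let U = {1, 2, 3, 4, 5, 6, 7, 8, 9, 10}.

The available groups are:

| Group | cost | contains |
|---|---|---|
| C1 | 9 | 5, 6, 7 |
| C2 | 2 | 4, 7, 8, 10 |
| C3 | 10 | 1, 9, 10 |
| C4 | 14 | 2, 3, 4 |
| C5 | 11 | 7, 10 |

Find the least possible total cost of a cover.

C1, C2, C3, C4 together cover every point (C1 ∪ C2 ∪ C3 ∪ C4 = {1, 2, 3, 4, 5, 6, 7, 8, 9, 10}); total cost 9 + 2 + 10 + 14 = 35.
No covering selection has total cost below 35.

35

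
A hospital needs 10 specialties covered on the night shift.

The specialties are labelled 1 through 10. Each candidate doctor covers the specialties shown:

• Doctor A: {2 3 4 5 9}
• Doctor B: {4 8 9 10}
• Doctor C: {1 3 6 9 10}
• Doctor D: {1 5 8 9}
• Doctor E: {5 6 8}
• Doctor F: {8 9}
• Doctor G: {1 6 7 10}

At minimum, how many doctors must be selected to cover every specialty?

Take {A, F, G}. Their union is {1, 2, 3, 4, 5, 6, 7, 8, 9, 10}, which is all 10 specialties.
Only A contains 2, so A is forced; the remaining 5 specialties need at least 2 more doctors (each remaining doctor adds at most 4) — so at least 3 doctors are needed, and 3 is optimal.

3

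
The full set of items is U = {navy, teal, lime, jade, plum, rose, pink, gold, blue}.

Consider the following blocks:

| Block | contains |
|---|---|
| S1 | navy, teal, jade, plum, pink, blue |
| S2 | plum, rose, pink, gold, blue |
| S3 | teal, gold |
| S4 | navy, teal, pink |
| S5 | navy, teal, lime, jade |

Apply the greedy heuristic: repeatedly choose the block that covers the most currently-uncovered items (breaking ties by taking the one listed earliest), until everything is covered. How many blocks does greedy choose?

3

Greedy: pick S1 (covers 6 new) → pick S2 (covers 2 new) → pick S5 (covers 1 new). Total picks: 3.
(The true minimum cover uses only 2 blocks, so greedy is not optimal here.)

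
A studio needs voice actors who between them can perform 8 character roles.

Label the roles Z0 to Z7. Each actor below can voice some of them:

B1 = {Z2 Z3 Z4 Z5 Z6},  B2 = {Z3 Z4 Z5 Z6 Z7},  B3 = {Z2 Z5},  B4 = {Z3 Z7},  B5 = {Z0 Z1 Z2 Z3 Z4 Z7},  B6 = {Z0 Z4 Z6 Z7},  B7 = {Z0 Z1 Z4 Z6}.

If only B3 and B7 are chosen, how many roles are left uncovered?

Union of B3, B7 = {Z0, Z1, Z2, Z4, Z5, Z6}.
Not covered: Z3, Z7 — 2 roles.

2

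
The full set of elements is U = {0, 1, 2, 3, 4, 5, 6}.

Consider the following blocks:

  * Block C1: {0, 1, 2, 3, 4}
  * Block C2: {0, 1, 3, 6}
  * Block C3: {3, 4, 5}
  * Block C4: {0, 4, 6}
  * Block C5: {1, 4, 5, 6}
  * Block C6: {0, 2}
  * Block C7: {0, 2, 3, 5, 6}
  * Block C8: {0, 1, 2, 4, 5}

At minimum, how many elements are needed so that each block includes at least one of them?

H = {0, 5} meets every block (each contains at least one member of H), and |H| = 2.
The blocks C3, C6 are pairwise disjoint, so any hitting set needs a separate element for each — at least 2. Hence 2 is optimal.

2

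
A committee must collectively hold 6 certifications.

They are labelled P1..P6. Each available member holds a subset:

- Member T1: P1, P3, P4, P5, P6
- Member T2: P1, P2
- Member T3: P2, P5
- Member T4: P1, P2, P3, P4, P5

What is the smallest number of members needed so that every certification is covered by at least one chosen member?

2

T1 and T2 together: T1 ∪ T2 = {P1, P2, P3, P4, P5, P6} — every certification is covered.
No single member has all 6 certifications (the largest, T1, has 5), so 2 is optimal.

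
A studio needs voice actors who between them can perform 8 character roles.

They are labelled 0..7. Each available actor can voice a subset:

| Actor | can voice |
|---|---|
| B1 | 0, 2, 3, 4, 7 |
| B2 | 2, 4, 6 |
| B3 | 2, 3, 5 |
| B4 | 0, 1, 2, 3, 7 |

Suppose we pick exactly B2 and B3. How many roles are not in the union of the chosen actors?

Union of B2, B3 = {2, 3, 4, 5, 6}.
Not covered: 0, 1, 7 — 3 roles.

3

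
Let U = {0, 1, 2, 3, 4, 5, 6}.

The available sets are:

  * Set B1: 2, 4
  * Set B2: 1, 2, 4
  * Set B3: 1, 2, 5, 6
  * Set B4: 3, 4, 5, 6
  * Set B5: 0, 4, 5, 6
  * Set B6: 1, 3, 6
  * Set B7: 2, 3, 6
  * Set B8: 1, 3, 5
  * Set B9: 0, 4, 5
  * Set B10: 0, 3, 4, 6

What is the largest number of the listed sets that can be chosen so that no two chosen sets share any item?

2

B1, B8 are pairwise disjoint (B1={2,4}; B8={1,3,5}).
Every remaining set overlaps one of these, and no 3 of the listed sets are pairwise disjoint, so 2 is the maximum.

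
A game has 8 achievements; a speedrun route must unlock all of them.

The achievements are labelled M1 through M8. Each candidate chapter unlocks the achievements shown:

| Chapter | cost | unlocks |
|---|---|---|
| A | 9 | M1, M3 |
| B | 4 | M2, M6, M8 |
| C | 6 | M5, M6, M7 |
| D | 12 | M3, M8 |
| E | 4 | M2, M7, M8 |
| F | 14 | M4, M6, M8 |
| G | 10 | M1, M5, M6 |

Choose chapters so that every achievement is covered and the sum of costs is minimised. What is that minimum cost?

33

A, C, E, F together cover every achievement (A ∪ C ∪ E ∪ F = {M1, M2, M3, M4, M5, M6, M7, M8}); total cost 9 + 6 + 4 + 14 = 33.
No covering selection has total cost below 33.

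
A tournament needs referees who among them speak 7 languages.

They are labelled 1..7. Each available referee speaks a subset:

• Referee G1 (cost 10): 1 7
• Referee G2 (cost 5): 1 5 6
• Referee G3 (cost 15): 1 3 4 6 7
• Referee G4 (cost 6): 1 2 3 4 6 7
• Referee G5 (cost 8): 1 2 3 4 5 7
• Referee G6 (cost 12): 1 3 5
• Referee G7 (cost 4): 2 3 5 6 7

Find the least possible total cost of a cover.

10

G4, G7 together cover every language (G4 ∪ G7 = {1, 2, 3, 4, 5, 6, 7}); total cost 6 + 4 = 10.
No covering selection has total cost below 10.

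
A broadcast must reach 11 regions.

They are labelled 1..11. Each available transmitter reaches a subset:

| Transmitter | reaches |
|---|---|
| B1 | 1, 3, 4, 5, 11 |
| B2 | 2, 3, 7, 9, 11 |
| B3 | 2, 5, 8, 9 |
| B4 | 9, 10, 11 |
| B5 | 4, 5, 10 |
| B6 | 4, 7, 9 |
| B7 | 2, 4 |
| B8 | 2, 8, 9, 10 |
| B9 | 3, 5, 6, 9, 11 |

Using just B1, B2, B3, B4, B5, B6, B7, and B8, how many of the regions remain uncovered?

Union of B1, B2, B3, B4, B5, B6, B7, B8 = {1, 2, 3, 4, 5, 7, 8, 9, 10, 11}.
Not covered: 6 — 1 region.

1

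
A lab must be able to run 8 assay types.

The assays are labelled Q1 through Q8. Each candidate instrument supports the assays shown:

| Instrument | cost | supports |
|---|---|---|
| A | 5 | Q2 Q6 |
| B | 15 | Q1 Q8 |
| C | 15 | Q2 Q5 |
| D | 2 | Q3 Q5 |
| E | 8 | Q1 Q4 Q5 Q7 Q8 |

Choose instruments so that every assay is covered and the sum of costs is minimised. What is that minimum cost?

A, D, E together cover every assay (A ∪ D ∪ E = {Q1, Q2, Q3, Q4, Q5, Q6, Q7, Q8}); total cost 5 + 2 + 8 = 15.
No covering selection has total cost below 15.

15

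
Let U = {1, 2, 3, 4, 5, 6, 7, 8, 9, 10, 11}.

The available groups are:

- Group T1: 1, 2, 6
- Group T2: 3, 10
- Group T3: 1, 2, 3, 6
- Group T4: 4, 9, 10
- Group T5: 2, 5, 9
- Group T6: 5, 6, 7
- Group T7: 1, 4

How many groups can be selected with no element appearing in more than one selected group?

T2, T6, T7 are pairwise disjoint (T2={3,10}; T6={5,6,7}; T7={1,4}).
Every remaining group overlaps one of these, and no 4 of the listed groups are pairwise disjoint, so 3 is the maximum.

3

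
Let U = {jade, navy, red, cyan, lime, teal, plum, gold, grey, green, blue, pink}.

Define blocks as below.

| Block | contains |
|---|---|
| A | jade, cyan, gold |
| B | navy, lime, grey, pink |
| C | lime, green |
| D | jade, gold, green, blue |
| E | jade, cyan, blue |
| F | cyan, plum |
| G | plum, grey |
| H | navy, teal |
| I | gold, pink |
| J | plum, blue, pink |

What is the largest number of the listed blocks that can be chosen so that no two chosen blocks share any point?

C, E, G, H, I are pairwise disjoint (C={lime,green}; E={jade,cyan,blue}; G={plum,grey}; H={navy,teal}; I={gold,pink}).
Every remaining block overlaps one of these, and no 6 of the listed blocks are pairwise disjoint, so 5 is the maximum.

5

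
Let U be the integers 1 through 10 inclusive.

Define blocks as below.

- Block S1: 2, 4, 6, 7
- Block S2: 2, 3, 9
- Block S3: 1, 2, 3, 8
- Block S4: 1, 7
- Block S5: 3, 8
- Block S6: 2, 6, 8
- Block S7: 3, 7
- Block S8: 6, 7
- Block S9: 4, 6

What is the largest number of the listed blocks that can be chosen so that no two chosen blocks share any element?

3

S4, S5, S9 are pairwise disjoint (S4={1,7}; S5={3,8}; S9={4,6}).
Every remaining block overlaps one of these, and no 4 of the listed blocks are pairwise disjoint, so 3 is the maximum.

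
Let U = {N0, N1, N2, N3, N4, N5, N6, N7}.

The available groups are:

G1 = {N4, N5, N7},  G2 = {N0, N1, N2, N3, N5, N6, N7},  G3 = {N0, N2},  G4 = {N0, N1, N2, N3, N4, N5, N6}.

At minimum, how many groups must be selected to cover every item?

G1 and G2 together: G1 ∪ G2 = {N0, N1, N2, N3, N4, N5, N6, N7} — every item is covered.
No single group has all 8 items (the largest, G2, has 7), so 2 is optimal.

2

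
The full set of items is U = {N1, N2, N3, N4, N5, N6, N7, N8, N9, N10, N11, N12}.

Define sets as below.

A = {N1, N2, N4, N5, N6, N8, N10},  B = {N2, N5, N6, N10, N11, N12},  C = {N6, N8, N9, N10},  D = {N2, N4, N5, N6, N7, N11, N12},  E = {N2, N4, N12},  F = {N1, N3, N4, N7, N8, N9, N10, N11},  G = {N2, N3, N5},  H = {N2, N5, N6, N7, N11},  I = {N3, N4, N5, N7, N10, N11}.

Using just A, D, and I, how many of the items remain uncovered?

Union of A, D, I = {N1, N2, N3, N4, N5, N6, N7, N8, N10, N11, N12}.
Not covered: N9 — 1 item.

1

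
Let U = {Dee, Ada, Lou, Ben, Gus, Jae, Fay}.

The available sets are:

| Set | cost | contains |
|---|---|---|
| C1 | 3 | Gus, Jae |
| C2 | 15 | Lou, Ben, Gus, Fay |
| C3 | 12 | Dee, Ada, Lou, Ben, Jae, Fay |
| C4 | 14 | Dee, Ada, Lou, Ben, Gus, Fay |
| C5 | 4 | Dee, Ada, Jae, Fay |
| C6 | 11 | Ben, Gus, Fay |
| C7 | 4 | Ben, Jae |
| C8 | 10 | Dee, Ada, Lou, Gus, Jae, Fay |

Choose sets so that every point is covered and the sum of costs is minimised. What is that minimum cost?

14

C7, C8 together cover every point (C7 ∪ C8 = {Dee, Ada, Lou, Ben, Gus, Jae, Fay}); total cost 4 + 10 = 14.
The greedy pick C5, C1, C7, C8 costs 21; no covering selection beats 14.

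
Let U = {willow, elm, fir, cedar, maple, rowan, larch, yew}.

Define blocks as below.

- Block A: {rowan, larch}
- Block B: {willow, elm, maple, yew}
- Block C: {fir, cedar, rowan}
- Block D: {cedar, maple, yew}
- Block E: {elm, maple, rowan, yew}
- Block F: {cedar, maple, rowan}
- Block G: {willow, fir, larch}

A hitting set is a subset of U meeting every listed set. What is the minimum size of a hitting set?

H = {rowan, larch, yew} meets every block (each contains at least one member of H), and |H| = 3.
No choice of 2 items meets every block, so 3 is the minimum.

3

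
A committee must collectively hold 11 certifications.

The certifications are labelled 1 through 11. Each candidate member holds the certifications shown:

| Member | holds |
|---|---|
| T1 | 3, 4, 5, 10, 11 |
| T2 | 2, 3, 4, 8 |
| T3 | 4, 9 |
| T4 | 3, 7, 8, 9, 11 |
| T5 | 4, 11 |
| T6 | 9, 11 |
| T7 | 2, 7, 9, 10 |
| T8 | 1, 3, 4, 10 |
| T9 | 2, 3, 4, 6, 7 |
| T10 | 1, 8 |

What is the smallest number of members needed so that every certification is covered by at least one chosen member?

Take {T1, T4, T8, T9}. Their union is {1, 2, 3, 4, 5, 6, 7, 8, 9, 10, 11}, which is all 11 certifications.
No 3 of the 10 members cover everything (all 120 combinations miss at least one certification), so 4 is optimal.

4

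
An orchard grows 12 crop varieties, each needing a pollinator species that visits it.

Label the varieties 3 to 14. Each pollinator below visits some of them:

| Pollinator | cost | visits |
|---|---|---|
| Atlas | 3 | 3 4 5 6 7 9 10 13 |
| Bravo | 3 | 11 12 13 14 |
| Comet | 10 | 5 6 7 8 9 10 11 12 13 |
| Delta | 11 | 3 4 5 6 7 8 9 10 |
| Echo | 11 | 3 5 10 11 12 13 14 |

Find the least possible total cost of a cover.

14

Bravo, Delta together cover every variety (Bravo ∪ Delta = {3, 4, 5, 6, 7, 8, 9, 10, 11, 12, 13, 14}); total cost 3 + 11 = 14.
The greedy pick Atlas, Bravo, Comet costs 16; no covering selection beats 14.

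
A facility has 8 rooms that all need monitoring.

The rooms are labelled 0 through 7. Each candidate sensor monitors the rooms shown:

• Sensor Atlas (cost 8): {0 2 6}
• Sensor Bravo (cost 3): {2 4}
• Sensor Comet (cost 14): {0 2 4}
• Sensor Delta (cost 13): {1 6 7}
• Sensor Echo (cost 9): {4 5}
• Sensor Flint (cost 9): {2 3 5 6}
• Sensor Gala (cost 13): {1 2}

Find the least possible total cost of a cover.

Atlas, Bravo, Delta, Flint together cover every room (Atlas ∪ Bravo ∪ Delta ∪ Flint = {0, 1, 2, 3, 4, 5, 6, 7}); total cost 8 + 3 + 13 + 9 = 33.
No covering selection has total cost below 33.

33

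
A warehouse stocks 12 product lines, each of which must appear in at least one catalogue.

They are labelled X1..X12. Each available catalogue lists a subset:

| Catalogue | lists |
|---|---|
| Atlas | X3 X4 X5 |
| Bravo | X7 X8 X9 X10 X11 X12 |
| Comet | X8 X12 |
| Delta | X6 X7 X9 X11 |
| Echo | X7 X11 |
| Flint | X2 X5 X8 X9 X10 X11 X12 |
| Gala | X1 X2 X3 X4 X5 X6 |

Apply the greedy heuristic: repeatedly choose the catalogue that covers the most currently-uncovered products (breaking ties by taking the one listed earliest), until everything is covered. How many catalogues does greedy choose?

Greedy: pick Flint (covers 7 new) → pick Gala (covers 4 new) → pick Bravo (covers 1 new). Total picks: 3.
(The true minimum cover uses only 2 catalogues, so greedy is not optimal here.)

3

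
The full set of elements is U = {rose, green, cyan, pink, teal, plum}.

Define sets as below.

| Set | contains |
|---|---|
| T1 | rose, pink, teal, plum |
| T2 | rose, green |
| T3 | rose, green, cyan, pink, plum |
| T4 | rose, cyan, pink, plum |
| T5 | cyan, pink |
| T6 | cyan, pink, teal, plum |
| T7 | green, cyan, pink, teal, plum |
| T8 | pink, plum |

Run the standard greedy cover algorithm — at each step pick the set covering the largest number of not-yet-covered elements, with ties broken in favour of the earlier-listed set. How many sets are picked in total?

Greedy: pick T3 (covers 5 new) → pick T1 (covers 1 new). Total picks: 2.

2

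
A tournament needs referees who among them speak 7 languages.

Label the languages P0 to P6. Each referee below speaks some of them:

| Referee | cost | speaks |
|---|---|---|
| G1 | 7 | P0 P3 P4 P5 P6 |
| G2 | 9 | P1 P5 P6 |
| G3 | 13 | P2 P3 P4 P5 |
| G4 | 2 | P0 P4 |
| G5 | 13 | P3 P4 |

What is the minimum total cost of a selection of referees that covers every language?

G2, G3, G4 together cover every language (G2 ∪ G3 ∪ G4 = {P0, P1, P2, P3, P4, P5, P6}); total cost 9 + 13 + 2 = 24.
The greedy pick G4, G1, G2, G3 costs 31; no covering selection beats 24.

24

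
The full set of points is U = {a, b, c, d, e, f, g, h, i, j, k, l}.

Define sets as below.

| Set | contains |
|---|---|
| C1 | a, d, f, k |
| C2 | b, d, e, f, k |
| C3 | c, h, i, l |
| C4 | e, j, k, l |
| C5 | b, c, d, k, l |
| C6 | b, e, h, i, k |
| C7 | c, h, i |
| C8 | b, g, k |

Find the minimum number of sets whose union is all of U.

4

Take {C1, C4, C7, C8}. Their union is {a, b, c, d, e, f, g, h, i, j, k, l}, which is all 12 points.
Only C8 contains g, so C8 is forced; the remaining 9 points need at least 3 more sets (each remaining set adds at most 4) — so at least 4 sets are needed, and 4 is optimal.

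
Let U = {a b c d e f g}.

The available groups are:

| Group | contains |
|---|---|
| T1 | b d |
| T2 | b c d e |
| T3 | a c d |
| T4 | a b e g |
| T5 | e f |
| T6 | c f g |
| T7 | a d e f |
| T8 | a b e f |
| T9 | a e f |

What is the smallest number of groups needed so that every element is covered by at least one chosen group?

Take {T3, T4, T6}. Their union is {a, b, c, d, e, f, g}, which is all 7 elements.
No 2 of the 9 groups cover everything (all 36 combinations miss at least one element), so 3 is optimal.

3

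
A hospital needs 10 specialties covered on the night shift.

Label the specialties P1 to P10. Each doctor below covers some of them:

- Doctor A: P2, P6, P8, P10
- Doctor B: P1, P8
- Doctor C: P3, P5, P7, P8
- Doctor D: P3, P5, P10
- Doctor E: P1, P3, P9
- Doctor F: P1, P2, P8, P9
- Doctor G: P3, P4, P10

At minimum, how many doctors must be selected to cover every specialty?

4

Take {A, C, E, G}. Their union is {P1, P2, P3, P4, P5, P6, P7, P8, P9, P10}, which is all 10 specialties.
No 3 of the 7 doctors cover everything (all 35 combinations miss at least one specialty), so 4 is optimal.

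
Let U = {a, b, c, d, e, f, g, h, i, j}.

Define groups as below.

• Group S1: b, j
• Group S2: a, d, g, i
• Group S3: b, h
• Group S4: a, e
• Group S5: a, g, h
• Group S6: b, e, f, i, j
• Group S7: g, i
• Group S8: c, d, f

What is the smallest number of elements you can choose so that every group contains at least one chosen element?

T = {a, b, f, g} meets every group (each contains at least one member of T), and |T| = 4.
The groups S3, S4, S7, S8 are pairwise disjoint, so any hitting set needs a separate element for each — at least 4. Hence 4 is optimal.

4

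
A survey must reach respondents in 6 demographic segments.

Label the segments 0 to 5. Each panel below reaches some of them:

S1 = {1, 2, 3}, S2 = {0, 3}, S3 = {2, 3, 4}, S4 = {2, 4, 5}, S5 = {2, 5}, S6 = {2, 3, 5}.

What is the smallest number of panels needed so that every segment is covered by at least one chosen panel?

3

Take {S1, S2, S4}. Their union is {0, 1, 2, 3, 4, 5}, which is all 6 segments.
Only S2 contains 0, so S2 is forced; the remaining 4 segments need at least 2 more panels (each remaining panel adds at most 3) — so at least 3 panels are needed, and 3 is optimal.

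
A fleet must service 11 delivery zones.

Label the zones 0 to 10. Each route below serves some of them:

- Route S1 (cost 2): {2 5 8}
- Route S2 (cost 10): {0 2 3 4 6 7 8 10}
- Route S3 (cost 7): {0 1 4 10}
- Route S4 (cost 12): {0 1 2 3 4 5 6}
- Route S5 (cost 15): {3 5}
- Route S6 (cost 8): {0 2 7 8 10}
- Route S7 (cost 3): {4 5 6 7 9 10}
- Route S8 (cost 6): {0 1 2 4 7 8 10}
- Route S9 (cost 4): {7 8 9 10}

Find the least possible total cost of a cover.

S4, S9 together cover every zone (S4 ∪ S9 = {0, 1, 2, 3, 4, 5, 6, 7, 8, 9, 10}); total cost 12 + 4 = 16.
The greedy pick S7, S1, S8, S2 costs 21; no covering selection beats 16.

16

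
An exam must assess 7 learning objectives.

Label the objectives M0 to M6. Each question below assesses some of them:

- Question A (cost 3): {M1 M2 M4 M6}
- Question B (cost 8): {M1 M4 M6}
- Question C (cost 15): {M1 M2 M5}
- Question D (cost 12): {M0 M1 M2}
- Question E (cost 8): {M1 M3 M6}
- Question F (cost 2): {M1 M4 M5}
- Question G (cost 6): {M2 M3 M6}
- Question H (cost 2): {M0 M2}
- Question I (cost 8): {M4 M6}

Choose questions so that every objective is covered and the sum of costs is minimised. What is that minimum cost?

10

F, G, H together cover every objective (F ∪ G ∪ H = {M0, M1, M2, M3, M4, M5, M6}); total cost 2 + 6 + 2 = 10.
The greedy pick F, H, A, G costs 13; no covering selection beats 10.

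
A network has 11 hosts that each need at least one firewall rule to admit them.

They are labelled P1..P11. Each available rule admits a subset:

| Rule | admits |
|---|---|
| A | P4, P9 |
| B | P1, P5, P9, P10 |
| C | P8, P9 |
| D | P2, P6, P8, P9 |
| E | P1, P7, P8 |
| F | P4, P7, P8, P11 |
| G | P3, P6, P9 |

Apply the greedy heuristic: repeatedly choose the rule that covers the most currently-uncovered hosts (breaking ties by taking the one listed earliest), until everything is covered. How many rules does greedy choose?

Greedy: pick B (covers 4 new) → pick F (covers 4 new) → pick D (covers 2 new) → pick G (covers 1 new). Total picks: 4.

4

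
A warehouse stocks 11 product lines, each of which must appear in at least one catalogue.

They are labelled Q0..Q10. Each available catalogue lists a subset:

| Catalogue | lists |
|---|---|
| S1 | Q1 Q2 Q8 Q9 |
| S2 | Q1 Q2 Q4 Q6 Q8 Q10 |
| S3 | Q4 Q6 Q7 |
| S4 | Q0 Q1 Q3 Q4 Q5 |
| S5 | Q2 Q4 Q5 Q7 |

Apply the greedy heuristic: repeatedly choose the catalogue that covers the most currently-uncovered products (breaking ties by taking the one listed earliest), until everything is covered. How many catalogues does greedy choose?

4

Greedy: pick S2 (covers 6 new) → pick S4 (covers 3 new) → pick S1 (covers 1 new) → pick S3 (covers 1 new). Total picks: 4.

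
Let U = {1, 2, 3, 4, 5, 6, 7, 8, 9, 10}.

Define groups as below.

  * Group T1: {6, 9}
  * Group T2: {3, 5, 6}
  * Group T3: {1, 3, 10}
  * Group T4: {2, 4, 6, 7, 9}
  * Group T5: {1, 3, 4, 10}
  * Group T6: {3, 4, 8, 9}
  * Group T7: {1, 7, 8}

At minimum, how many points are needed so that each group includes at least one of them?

H = {1, 4, 6} meets every group (each contains at least one member of H), and |H| = 3.
No choice of 2 points meets every group, so 3 is the minimum.

3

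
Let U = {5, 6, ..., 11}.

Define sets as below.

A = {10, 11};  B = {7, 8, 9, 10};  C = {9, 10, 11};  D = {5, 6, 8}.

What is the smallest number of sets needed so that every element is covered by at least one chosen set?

3

A, B, and D cover everything between them: the union {5, 6, 7, 8, 9, 10, 11} is all of U.
Only D contains 5, so D is forced; the remaining 4 elements need at least 2 more sets (each remaining set adds at most 3) — so at least 3 sets are needed, and 3 is optimal.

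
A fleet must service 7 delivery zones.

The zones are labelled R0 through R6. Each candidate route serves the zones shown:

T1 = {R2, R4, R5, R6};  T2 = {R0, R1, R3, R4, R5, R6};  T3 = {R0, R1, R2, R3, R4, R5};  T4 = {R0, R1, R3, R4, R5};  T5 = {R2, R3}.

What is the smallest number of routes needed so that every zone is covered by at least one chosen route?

T1 and T3 together: T1 ∪ T3 = {R0, R1, R2, R3, R4, R5, R6} — every zone is covered.
No single route has all 7 zones (the largest, T2, has 6), so 2 is optimal.

2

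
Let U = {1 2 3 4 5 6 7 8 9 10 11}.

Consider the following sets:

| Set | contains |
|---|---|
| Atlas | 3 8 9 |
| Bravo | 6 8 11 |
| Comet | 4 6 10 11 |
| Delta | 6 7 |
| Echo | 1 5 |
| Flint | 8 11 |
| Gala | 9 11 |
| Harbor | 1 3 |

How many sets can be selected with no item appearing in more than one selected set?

3

Atlas, Comet, Echo are pairwise disjoint (Atlas={3,8,9}; Comet={4,6,10,11}; Echo={1,5}).
Every remaining set overlaps one of these, and no 4 of the listed sets are pairwise disjoint, so 3 is the maximum.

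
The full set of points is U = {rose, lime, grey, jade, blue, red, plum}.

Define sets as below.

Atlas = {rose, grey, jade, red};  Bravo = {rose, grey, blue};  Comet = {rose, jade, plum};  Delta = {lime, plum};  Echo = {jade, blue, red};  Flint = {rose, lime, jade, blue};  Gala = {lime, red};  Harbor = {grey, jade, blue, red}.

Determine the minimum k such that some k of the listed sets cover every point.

Take {Atlas, Comet, Flint}. Their union is {rose, lime, grey, jade, blue, red, plum}, which is all 7 points.
No 2 of the 8 sets cover everything (all 28 combinations miss at least one point), so 3 is optimal.

3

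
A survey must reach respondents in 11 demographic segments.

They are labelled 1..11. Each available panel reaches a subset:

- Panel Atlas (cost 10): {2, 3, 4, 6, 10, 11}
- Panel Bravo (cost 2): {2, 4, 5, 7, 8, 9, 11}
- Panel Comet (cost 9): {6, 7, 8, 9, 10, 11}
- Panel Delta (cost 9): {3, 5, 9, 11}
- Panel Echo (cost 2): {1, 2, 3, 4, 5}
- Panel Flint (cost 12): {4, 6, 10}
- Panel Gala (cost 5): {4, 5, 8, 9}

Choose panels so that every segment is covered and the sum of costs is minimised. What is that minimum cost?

11

Comet, Echo together cover every segment (Comet ∪ Echo = {1, 2, 3, 4, 5, 6, 7, 8, 9, 10, 11}); total cost 9 + 2 = 11.
The greedy pick Bravo, Echo, Comet costs 13; no covering selection beats 11.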